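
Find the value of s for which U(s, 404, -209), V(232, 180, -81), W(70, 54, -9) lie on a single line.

520

Collinearity requires UV × UW = 0; each component is linear in s.
The y-component gives (72)s + (-37440) = 0, so s = 520.
The remaining components then also vanish.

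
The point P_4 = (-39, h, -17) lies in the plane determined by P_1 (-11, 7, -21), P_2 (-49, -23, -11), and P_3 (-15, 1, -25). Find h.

The plane through P_1, P_2, P_3 has equation 180x − 192y + 108z = -5592.
Substituting P_4: (-192)h + (-8856) = -5592, so h = -17.

-17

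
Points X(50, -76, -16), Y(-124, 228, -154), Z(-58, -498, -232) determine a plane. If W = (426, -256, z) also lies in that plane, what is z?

384

A normal to the plane is n = XY × XZ = (-123900, -22680, 106260).
W lies in the plane iff n · XW = 0.
This gives (106260)z + (-40803840) = 0, so z = 384.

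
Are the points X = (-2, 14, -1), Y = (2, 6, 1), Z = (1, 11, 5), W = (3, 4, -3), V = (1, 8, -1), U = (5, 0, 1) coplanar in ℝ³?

No

The plane through X, Y, Z has normal n = XY × XZ = (-42, -18, 12) and equation n·P = -180.
Checking the remaining points: n·W = -234, n·V = -198, n·U = -198.
Since n·W = -234 ≠ -180, W is off the plane and the points are not all coplanar.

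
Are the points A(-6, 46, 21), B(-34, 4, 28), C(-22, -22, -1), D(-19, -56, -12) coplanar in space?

No

A normal to the plane through A, B, C is n = AB × AC = (1400, -728, 1232).
The plane has equation n·P = -16016. For D: n·D = -616.
-616 ≠ -16016, so D is off the plane.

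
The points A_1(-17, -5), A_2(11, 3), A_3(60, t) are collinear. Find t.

The three points are collinear iff det[A_1A_2; A_1A_3] = 0.
This determinant is linear in t: (28)t + (-476) = 0, so t = 17.

17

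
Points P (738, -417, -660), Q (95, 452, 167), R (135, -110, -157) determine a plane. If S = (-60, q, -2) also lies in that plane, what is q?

-25

Coplanarity requires PQ · (PR × PS) = 0.
PQ = (-643, 869, 827), PR = (-603, 307, 503); the triple product is linear in q with coefficient -175252 and constant term -4381300.
Setting it to zero: q = -25.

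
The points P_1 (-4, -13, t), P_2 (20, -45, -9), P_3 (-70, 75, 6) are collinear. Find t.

Collinearity requires P_1P_2 × P_1P_3 = 0; each component is linear in t.
The x-component gives (120)t + (600) = 0, so t = -5.
The remaining components then also vanish.

-5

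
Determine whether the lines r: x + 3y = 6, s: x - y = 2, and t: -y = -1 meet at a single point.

The three lines meet at one point iff the augmented coefficient matrix [aᵢ bᵢ cᵢ] has rank < 3, i.e. its determinant vanishes.
Here the determinant is 0.
It vanishes, so the lines are concurrent at (3, 1).

Yes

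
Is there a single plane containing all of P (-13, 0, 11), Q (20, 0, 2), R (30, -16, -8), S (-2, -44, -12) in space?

Yes

The four points are coplanar iff the 3×3 determinant with rows PQ, PR, PS is zero.
Rows: (33, 0, -9), (43, -16, -19), (11, -44, -23).
Expanding along the first row: (33)(-468) − (0)(-780) + (-9)(-1716) = 0.
Zero determinant ⇒ coplanar.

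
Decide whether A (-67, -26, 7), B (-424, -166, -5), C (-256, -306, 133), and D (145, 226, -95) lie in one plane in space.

No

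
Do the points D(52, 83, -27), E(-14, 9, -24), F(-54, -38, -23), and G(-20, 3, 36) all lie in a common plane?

No

The four points are coplanar iff the 3×3 determinant with rows DE, DF, DG is zero.
Rows: (-66, -74, 3), (-106, -121, 4), (-72, -80, 63).
Expanding along the first row: (-66)(-7303) − (-74)(-6390) + (3)(-232) = 8442.
Nonzero ⇒ not coplanar.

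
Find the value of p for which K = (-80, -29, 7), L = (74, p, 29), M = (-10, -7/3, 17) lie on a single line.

Collinearity requires KL × KM = 0; each component is linear in p.
The x-component gives (10)p + (-890/3) = 0, so p = 89/3.
The remaining components then also vanish.

89/3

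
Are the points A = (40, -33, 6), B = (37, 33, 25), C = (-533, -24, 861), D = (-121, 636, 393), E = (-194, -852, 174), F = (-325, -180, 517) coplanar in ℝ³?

The plane through A, B, C has normal n = AB × AC = (56259, -8322, 37791) and equation n·P = 2751732.
Checking the remaining points: n·D = 2751732, n·E = 2751732, n·F = 2751732.
All equal 2751732, so all 6 points lie in one plane.

Yes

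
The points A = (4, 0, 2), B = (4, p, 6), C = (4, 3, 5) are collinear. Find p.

4

Direction AC = (0, 3, 3). From the z-coordinate of B, the parameter along the line is τ = (6 − 2)/3 = 4/3.
Then p = 0 + 4/3·(3) = 4.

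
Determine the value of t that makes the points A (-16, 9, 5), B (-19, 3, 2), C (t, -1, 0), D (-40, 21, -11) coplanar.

Normal to plane ABD: n = (132, 24, -180); plane equation n·P = -2796.
Requiring n·C = -2796: (132)t + (-24) = -2796.
So t = -21.

-21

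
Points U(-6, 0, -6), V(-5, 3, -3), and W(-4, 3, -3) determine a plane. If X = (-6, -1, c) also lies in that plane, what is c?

-7

Coplanarity requires UV · (UW × UX) = 0.
UV = (1, 3, 3), UW = (2, 3, 3); the triple product is linear in c with coefficient -3 and constant term -21.
Setting it to zero: c = -7.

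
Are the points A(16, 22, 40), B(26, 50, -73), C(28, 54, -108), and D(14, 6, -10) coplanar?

No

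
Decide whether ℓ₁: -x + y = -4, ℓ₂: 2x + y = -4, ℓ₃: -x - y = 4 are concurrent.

Intersecting ℓ₁ and ℓ₂: solving the 2×2 system gives (x, y) = (0, -4).
Substitute into ℓ₃: (-1)(0) + (-1)(-4) = 4.
This equals 4, so (0, -4) lies on all three lines and they are concurrent.

Yes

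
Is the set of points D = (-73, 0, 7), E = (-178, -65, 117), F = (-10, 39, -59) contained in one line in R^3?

Yes

DE = (-105, -65, 110), DF = (63, 39, -66).
DE × DF = (0, 0, 0).
The cross product vanishes, so the three points are collinear.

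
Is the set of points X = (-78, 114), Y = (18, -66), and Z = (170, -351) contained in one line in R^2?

Yes

XY = (96, -180), XZ = (248, -465).
det[XY; XZ] = (96)(-465) − (-180)(248) = 0.
The determinant is zero, so the points are collinear.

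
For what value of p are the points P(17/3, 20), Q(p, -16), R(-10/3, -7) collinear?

-19/3

Collinearity: (Q − P) must be parallel to (R − P) = (-9, -27).
Cross-multiplying the components: (p − 17/3)·(-27) = (-36)·(-9).
Solving gives p = -19/3.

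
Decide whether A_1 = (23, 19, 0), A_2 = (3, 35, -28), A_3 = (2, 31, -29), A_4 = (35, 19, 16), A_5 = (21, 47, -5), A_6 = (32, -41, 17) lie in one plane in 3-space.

Yes

The plane through A_1, A_2, A_3 has normal n = A_1A_2 × A_1A_3 = (-128, 8, 96) and equation n·P = -2792.
Checking the remaining points: n·A_4 = -2792, n·A_5 = -2792, n·A_6 = -2792.
All equal -2792, so all 6 points lie in one plane.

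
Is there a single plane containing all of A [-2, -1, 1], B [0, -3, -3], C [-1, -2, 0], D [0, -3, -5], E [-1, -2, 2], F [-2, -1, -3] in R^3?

Yes

The plane through A, B, C has normal n = AB × AC = (-2, -2, 0) and equation n·P = 6.
Checking the remaining points: n·D = 6, n·E = 6, n·F = 6.
All equal 6, so all 6 points lie in one plane.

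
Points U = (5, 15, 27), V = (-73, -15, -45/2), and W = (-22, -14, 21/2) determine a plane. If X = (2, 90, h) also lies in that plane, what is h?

45/2

Coplanarity requires UV · (UW × UX) = 0.
UV = (-78, -30, -99/2), UW = (-27, -29, -33/2); the triple product is linear in h with coefficient 1452 and constant term -32670.
Setting it to zero: h = 45/2.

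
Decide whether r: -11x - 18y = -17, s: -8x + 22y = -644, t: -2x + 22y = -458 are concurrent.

Yes

The three lines meet at one point iff the augmented coefficient matrix [aᵢ bᵢ cᵢ] has rank < 3, i.e. its determinant vanishes.
Here the determinant is 0.
It vanishes, so the lines are concurrent at (31, -18).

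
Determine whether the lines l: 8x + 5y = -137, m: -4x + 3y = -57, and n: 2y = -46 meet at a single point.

No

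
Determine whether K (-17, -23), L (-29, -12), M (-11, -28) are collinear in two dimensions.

No

KL = (-12, 11), KM = (6, -5).
If collinear, KM would be a scalar multiple of KL. But (-12)·(-5) ≠ (11)·(6) (difference -6), so they are not parallel; the points are not collinear.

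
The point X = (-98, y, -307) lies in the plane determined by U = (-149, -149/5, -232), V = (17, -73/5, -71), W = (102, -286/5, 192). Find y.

48/5

A normal to the plane is n = UV × UW = (54281/5, -29973, -41818/5).
X lies in the plane iff n · UX = 0.
This gives (-29973)y + (1438704/5) = 0, so y = 48/5.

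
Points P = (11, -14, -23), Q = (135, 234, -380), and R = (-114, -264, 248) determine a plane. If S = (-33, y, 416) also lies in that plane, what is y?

The plane through P, Q, R has equation −22042x + 11021y = -396756.
Substituting S: (11021)y + (727386) = -396756, so y = -102.

-102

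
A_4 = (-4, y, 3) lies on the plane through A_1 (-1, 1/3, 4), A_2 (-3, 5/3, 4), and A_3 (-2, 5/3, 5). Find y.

5/3

A normal to the plane is n = A_1A_2 × A_1A_3 = (4/3, 2, -4/3).
A_4 lies in the plane iff n · A_1A_4 = 0.
This gives (2)y + (-10/3) = 0, so y = 5/3.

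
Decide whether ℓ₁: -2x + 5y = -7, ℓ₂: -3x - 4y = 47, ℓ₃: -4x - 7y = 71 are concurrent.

Yes

Lines aᵢx + bᵢy = cᵢ with pairwise distinct directions are concurrent exactly when det[aᵢ bᵢ cᵢ] = 0.
Here the determinant is 0.
It vanishes, so the lines are concurrent at (-9, -5).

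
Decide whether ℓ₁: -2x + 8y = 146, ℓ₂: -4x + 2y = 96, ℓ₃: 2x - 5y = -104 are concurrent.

Yes

The three lines meet at one point iff the augmented coefficient matrix [aᵢ bᵢ cᵢ] has rank < 3, i.e. its determinant vanishes.
Here the determinant is 0.
It vanishes, so the lines are concurrent at (-17, 14).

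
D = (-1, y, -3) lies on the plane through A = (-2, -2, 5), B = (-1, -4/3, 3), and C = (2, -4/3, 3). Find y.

The plane through A, B, C has equation −6y − 2z = 2.
Substituting D: (-6)y + (6) = 2, so y = 2/3.

2/3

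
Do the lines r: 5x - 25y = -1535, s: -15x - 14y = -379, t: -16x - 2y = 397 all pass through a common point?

Lines aᵢx + bᵢy = cᵢ with pairwise distinct directions are concurrent exactly when det[aᵢ bᵢ cᵢ] = 0.
Here the determinant is -34265.
Nonzero, so no common point exists.

No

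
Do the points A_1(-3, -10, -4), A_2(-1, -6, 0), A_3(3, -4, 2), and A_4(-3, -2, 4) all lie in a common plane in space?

A normal to the plane through A_1, A_2, A_3 is n = A_1A_2 × A_1A_3 = (0, 12, -12).
The plane has equation n·P = -72. For A_4: n·A_4 = -72.
Equal, so A_4 lies in the plane and all four are coplanar.

Yes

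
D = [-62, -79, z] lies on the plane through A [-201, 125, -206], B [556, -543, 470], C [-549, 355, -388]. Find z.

54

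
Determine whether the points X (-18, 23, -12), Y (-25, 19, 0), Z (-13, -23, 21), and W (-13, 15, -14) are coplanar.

A normal to the plane through X, Y, Z is n = XY × XZ = (420, 291, 342).
The plane has equation n·P = -4971. For W: n·W = -5883.
-5883 ≠ -4971, so W is off the plane.

No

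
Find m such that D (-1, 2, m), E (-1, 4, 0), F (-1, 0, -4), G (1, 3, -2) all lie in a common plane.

The points are coplanar iff DE · (DF × DG) = 0.
Expanding, this is linear in m: (-8)m + (-16) = 0.
So m = -2.

-2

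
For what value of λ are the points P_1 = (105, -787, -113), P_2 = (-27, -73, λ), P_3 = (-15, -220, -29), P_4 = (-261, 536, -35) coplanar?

The points are coplanar iff P_1P_2 · (P_1P_3 × P_1P_4) = 0.
Expanding, this is linear in λ: (48762)λ + (-926478) = 0.
So λ = 19.

19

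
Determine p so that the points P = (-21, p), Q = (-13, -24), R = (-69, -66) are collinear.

-30

The three points are collinear iff det[PQ; PR] = 0.
This determinant is linear in p: (-56)p + (-1680) = 0, so p = -30.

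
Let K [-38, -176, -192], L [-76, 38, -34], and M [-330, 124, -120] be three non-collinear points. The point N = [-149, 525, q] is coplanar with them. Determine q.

A normal to the plane is n = KL × KM = (-31992, -43400, 51088).
N lies in the plane iff n · KN = 0.
This gives (51088)q + (-17063392) = 0, so q = 334.

334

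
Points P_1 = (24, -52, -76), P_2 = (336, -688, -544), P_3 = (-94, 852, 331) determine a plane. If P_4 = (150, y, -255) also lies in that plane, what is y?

-280

The plane through P_1, P_2, P_3 has equation 164220x − 71760y + 207000z = -8059200.
Substituting P_4: (-71760)y + (-28152000) = -8059200, so y = -280.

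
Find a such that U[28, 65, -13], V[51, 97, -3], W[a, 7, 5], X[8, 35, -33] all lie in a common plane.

Normal to plane UVX: n = (-340, 260, -50); plane equation n·P = 8030.
Requiring n·W = 8030: (-340)a + (1570) = 8030.
So a = -19.

-19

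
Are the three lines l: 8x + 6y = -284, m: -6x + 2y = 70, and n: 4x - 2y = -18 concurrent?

Intersecting l and m: solving the 2×2 system gives (x, y) = (-19, -22).
Substitute into n: (4)(-19) + (-2)(-22) = -32.
But n requires -18 ≠ -32, so the three lines have no common point.

No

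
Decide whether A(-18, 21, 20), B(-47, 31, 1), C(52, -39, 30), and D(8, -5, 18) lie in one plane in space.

No

With A as base: AB = (-29, 10, -19), AC = (70, -60, 10), AD = (26, -26, -2).
AC × AD = (380, 400, -260).
AB · (AC × AD) = -2080.
Since -2080 ≠ 0, the four points are not coplanar.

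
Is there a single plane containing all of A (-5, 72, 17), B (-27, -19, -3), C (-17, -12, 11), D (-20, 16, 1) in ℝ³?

The four points are coplanar iff the 3×3 determinant with rows AB, AC, AD is zero.
Rows: (-22, -91, -20), (-12, -84, -6), (-15, -56, -16).
Expanding along the first row: (-22)(1008) − (-91)(102) + (-20)(-588) = -1134.
Nonzero ⇒ not coplanar.

No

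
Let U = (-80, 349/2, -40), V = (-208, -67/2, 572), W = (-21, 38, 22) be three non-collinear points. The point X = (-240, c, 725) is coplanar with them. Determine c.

-171/2

A normal to the plane is n = UV × UW = (70642, 44044, 29744).
X lies in the plane iff n · UX = 0.
This gives (44044)c + (3765762) = 0, so c = -171/2.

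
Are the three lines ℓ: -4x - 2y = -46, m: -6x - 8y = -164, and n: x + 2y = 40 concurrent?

Yes

The three lines meet at one point iff the augmented coefficient matrix [aᵢ bᵢ cᵢ] has rank < 3, i.e. its determinant vanishes.
Here the determinant is 0.
It vanishes, so the lines are concurrent at (2, 19).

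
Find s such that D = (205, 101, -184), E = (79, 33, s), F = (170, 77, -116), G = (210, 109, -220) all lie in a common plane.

-45

Normal to plane DFG: n = (320, -920, -160); plane equation n·P = 2120.
Requiring n·E = 2120: (-160)s + (-5080) = 2120.
So s = -45.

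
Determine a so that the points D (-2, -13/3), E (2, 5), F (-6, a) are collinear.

-41/3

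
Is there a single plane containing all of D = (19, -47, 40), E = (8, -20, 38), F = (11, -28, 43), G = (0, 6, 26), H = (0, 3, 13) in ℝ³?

No

The plane through D, E, F has normal n = DE × DF = (119, 49, 7) and equation n·P = 238.
Checking the remaining points: n·G = 476, n·H = 238.
Since n·G = 476 ≠ 238, G is off the plane and the points are not all coplanar.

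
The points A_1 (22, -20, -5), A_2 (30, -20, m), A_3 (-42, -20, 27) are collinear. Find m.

Collinearity requires A_1A_2 × A_1A_3 = 0; each component is linear in m.
The y-component gives (-64)m + (-576) = 0, so m = -9.
The remaining components then also vanish.

-9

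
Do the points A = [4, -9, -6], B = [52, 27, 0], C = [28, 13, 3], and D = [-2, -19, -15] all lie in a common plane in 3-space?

Yes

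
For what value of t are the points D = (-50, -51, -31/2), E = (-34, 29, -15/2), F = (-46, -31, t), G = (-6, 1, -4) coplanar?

-27/2

Normal to plane DEG: n = (504, 168, -2688); plane equation n·P = 7896.
Requiring n·F = 7896: (-2688)t + (-28392) = 7896.
So t = -27/2.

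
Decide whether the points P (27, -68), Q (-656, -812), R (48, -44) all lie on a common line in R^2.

No

PQ = (-683, -744), PR = (21, 24).
Twice the signed area of △PQR is (-683)(24) − (-744)(21) = -768.
The area is nonzero, so the three points are not collinear.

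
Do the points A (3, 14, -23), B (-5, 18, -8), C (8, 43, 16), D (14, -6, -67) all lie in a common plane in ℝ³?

No

A normal to the plane through A, B, C is n = AB × AC = (-279, 387, -252).
The plane has equation n·P = 10377. For D: n·D = 10656.
10656 ≠ 10377, so D is off the plane.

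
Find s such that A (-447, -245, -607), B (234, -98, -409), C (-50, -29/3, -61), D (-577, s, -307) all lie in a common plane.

Normal to plane ABC: n = (33666, -293220, 101903); plane equation n·P = -5064923.
Requiring n·D = -5064923: (-293220)s + (-50709503) = -5064923.
So s = -467/3.

-467/3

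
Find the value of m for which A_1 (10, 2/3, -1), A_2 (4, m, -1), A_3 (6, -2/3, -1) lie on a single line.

-4/3

Collinearity requires A_1A_2 × A_1A_3 = 0; each component is linear in m.
The z-component gives (4)m + (16/3) = 0, so m = -4/3.
The remaining components then also vanish.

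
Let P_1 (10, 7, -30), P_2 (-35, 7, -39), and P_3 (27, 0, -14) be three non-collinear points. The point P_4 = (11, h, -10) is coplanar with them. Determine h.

Coplanarity requires P_1P_2 · (P_1P_3 × P_1P_4) = 0.
P_1P_2 = (-45, 0, -9), P_1P_3 = (17, -7, 16); the triple product is linear in h with coefficient 567 and constant term 2268.
Setting it to zero: h = -4.

-4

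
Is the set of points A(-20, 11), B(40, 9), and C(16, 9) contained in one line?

AB = (60, -2), AC = (36, -2).
det[AB; AC] = (60)(-2) − (-2)(36) = -48.
The determinant is nonzero, so they are not collinear.

No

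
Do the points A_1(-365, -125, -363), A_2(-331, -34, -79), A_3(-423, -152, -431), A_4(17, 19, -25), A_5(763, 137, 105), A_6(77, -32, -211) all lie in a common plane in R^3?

Yes

The plane through A_1, A_2, A_3 has normal n = A_1A_2 × A_1A_3 = (1480, -14160, 4360) and equation n·P = -352880.
Checking the remaining points: n·A_4 = -352880, n·A_5 = -352880, n·A_6 = -352880.
All equal -352880, so all 6 points lie in one plane.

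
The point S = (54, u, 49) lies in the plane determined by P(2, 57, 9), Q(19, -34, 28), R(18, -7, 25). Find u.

A normal to the plane is n = PQ × PR = (-240, 32, 368).
S lies in the plane iff n · PS = 0.
This gives (32)u + (416) = 0, so u = -13.

-13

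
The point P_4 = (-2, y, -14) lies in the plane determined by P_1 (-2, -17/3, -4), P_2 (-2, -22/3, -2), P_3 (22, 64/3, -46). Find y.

8/3

A normal to the plane is n = P_1P_2 × P_1P_3 = (16, 48, 40).
P_4 lies in the plane iff n · P_1P_4 = 0.
This gives (48)y + (-128) = 0, so y = 8/3.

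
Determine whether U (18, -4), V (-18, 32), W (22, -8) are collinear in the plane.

UV = (-36, 36), UW = (4, -4).
det[UV; UW] = (-36)(-4) − (36)(4) = 0.
The determinant is zero, so the points are collinear.

Yes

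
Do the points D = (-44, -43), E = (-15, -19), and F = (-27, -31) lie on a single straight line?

No

DE = (29, 24), DF = (17, 12).
If collinear, DF would be a scalar multiple of DE. But (29)·(12) ≠ (24)·(17) (difference -60), so they are not parallel; the points are not collinear.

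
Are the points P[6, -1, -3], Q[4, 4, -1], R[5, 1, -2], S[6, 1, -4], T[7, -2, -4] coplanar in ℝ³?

The plane through P, Q, R has normal n = PQ × PR = (1, 0, 1) and equation n·X = 3.
Checking the remaining points: n·S = 2, n·T = 3.
Since n·S = 2 ≠ 3, S is off the plane and the points are not all coplanar.

No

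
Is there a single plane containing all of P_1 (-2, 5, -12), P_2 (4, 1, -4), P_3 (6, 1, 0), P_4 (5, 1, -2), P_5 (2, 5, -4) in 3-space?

The plane through P_1, P_2, P_3 has normal n = P_1P_2 × P_1P_3 = (-16, -8, 8) and equation n·P = -104.
Checking the remaining points: n·P_4 = -104, n·P_5 = -104.
All equal -104, so all 5 points lie in one plane.

Yes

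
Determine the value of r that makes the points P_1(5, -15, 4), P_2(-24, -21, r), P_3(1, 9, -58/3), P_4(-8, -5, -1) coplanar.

Normal to plane P_1P_3P_4: n = (340/3, 850/3, 272); plane equation n·P = -7786/3.
Requiring n·P_2 = -7786/3: (272)r + (-8670) = -7786/3.
So r = 67/3.

67/3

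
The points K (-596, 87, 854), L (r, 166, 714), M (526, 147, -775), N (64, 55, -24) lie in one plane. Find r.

The points are coplanar iff KL · (KM × KN) = 0.
Expanding, this is linear in r: (-104808)r + (-59006904) = 0.
So r = -563.

-563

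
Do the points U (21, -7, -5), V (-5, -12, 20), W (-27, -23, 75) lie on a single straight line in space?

No

UV = (-26, -5, 25), UW = (-48, -16, 80).
UV × UW = (0, 880, 176).
The cross product is nonzero, so the points do not lie on one line.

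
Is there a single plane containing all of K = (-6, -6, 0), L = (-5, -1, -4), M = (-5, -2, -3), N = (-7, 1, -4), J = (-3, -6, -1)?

No

The plane through K, L, M has normal n = KL × KM = (1, -1, -1) and equation n·P = 0.
Checking the remaining points: n·N = -4, n·J = 4.
Since n·N = -4 ≠ 0, N is off the plane and the points are not all coplanar.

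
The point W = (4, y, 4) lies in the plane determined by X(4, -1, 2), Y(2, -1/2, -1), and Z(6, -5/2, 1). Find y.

-1/2

The plane through X, Y, Z has equation −5x − 8y + 2z = -8.
Substituting W: (-8)y + (-12) = -8, so y = -1/2.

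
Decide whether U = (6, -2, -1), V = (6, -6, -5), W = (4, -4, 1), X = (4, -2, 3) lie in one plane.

The four points are coplanar iff the 3×3 determinant with rows UV, UW, UX is zero.
Rows: (0, -4, -4), (-2, -2, 2), (-2, 0, 4).
Expanding along the first row: (0)(-8) − (-4)(-4) + (-4)(-4) = 0.
Zero determinant ⇒ coplanar.

Yes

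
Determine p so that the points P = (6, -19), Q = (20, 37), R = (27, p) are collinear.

65

The three points are collinear iff det[PQ; PR] = 0.
This determinant is linear in p: (14)p + (-910) = 0, so p = 65.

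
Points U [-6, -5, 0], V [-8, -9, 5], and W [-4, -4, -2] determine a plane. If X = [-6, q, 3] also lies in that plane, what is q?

-8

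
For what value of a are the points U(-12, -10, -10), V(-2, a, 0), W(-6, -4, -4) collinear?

Collinearity requires UV × UW = 0; each component is linear in a.
The x-component gives (6)a + (0) = 0, so a = 0.
The remaining components then also vanish.

0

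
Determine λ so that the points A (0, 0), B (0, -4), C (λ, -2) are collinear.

0

The three points are collinear iff det[AB; AC] = 0.
This determinant is linear in λ: (4)λ + (0) = 0, so λ = 0.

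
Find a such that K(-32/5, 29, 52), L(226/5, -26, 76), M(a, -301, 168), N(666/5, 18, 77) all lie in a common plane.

124

Coplanarity ⇔ det[KL; KM; KN] = 0.
Expanding, this is linear in a: (1111)a + (-137764) = 0.
So a = 124.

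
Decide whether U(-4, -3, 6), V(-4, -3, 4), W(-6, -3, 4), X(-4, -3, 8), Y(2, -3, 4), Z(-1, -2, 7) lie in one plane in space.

The plane through U, V, W has normal n = UV × UW = (0, 4, 0) and equation n·P = -12.
Checking the remaining points: n·X = -12, n·Y = -12, n·Z = -8.
Since n·Z = -8 ≠ -12, Z is off the plane and the points are not all coplanar.

No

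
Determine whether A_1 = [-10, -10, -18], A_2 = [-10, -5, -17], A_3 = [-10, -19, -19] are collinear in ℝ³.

A_1A_2 = (0, 5, 1), A_1A_3 = (0, -9, -1).
Comparing components 2 and 3: (5)(-1) − (1)(-9) = 4 ≠ 0, so A_1A_2 and A_1A_3 are not parallel and the points are not collinear.

No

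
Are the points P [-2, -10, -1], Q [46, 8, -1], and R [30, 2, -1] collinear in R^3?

PQ = (48, 18, 0), PR = (32, 12, 0).
PQ × PR = (0, 0, 0).
The cross product vanishes, so the three points are collinear.

Yes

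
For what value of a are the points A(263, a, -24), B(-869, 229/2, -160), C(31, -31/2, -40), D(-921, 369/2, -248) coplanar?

-75/2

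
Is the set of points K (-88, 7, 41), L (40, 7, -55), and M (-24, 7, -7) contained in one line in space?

KL = (128, 0, -96), KM = (64, 0, -48).
Each component of KM is 1/2 times the corresponding component of KL, so KM = 1/2·KL and the points are collinear.

Yes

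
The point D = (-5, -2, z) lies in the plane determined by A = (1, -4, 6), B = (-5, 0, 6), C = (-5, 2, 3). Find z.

9

The plane through A, B, C has equation −12x − 18y − 12z = -12.
Substituting D: (-12)z + (96) = -12, so z = 9.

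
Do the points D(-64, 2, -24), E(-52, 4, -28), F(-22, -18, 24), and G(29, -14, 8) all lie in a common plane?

A normal to the plane through D, E, F is n = DE × DF = (16, -744, -324).
The plane has equation n·P = 5264. For G: n·G = 8288.
8288 ≠ 5264, so G is off the plane.

No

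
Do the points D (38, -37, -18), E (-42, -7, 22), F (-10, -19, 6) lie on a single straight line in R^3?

DE = (-80, 30, 40), DF = (-48, 18, 24).
Each component of DF is 3/5 times the corresponding component of DE, so DF = 3/5·DE and the points are collinear.

Yes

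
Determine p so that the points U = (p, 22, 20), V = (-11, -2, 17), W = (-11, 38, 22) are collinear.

-11

Direction VW = (0, 40, 5). From the y-coordinate of U, the parameter along the line is τ = (22 − (-2))/40 = 3/5.
Then p = (-11) + 3/5·(0) = -11.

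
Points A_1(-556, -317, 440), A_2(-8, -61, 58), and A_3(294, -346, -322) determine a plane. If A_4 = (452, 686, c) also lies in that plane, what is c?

Coplanarity requires A_1A_2 · (A_1A_3 × A_1A_4) = 0.
A_1A_2 = (548, 256, -382), A_1A_3 = (850, -29, -762); the triple product is linear in c with coefficient -233492 and constant term -11908092.
Setting it to zero: c = -51.

-51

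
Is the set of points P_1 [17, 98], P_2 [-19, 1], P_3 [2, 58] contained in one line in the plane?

P_1P_2 = (-36, -97), P_1P_3 = (-15, -40).
Twice the signed area of △P_1P_2P_3 is (-36)(-40) − (-97)(-15) = -15.
The area is nonzero, so the three points are not collinear.

No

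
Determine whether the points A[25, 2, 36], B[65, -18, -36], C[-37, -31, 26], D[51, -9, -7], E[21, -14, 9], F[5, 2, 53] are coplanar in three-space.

The plane through A, B, C has normal n = AB × AC = (-2176, 4864, -2560) and equation n·P = -136832.
Checking the remaining points: n·D = -136832, n·E = -136832, n·F = -136832.
All equal -136832, so all 6 points lie in one plane.

Yes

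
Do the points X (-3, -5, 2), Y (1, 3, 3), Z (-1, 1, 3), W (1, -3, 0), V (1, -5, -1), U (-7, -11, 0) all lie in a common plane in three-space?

No

The plane through X, Y, Z has normal n = XY × XZ = (2, -2, 8) and equation n·P = 20.
Checking the remaining points: n·W = 8, n·V = 4, n·U = 8.
Since n·W = 8 ≠ 20, W is off the plane and the points are not all coplanar.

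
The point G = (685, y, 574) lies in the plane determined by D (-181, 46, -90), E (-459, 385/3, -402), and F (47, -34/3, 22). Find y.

-566/3

Coplanarity requires DE · (DF × DG) = 0.
DE = (-278, 247/3, -312), DF = (228, -172/3, 112); the triple product is linear in y with coefficient -40000 and constant term -22640000/3.
Setting it to zero: y = -566/3.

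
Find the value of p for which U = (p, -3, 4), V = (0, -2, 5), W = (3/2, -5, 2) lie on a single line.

Collinearity requires UV × UW = 0; each component is linear in p.
The y-component gives (-3)p + (3/2) = 0, so p = 1/2.
The remaining components then also vanish.

1/2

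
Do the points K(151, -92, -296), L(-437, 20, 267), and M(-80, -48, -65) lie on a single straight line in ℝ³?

KL = (-588, 112, 563), KM = (-231, 44, 231).
Comparing components 2 and 3: (112)(231) − (563)(44) = 1100 ≠ 0, so KL and KM are not parallel and the points are not collinear.

No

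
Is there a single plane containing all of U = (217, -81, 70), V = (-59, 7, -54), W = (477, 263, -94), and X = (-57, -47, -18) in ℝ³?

Yes

With U as base: UV = (-276, 88, -124), UW = (260, 344, -164), UX = (-274, 34, -88).
UW × UX = (-24696, 67816, 103096).
UV · (UW × UX) = 0.
The scalar triple product vanishes, so the four points are coplanar.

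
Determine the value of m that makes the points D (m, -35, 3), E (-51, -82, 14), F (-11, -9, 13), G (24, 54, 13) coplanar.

-31

Coplanarity ⇔ det[DE; DF; DG] = 0.
Expanding, this is linear in m: (-63)m + (-1953) = 0.
So m = -31.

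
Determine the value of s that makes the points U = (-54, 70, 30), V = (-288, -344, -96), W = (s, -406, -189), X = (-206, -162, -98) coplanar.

Coplanarity ⇔ det[UV; UW; UX] = 0.
Expanding, this is linear in s: (-23760)s + (-8316000) = 0.
So s = -350.

-350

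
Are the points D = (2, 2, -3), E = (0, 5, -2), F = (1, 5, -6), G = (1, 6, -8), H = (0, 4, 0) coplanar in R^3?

No

The plane through D, E, F has normal n = DE × DF = (-12, -7, -3) and equation n·P = -29.
Checking the remaining points: n·G = -30, n·H = -28.
Since n·G = -30 ≠ -29, G is off the plane and the points are not all coplanar.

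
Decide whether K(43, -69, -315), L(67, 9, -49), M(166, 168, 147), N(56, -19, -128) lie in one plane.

A normal to the plane through K, L, M is n = KL × KM = (-27006, 21630, -3906).
The plane has equation n·P = -1423338. For N: n·N = -1423338.
Equal, so N lies in the plane and all four are coplanar.

Yes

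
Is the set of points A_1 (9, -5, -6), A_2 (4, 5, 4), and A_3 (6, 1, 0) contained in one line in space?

A_1A_2 = (-5, 10, 10), A_1A_3 = (-3, 6, 6).
Each component of A_1A_3 is 3/5 times the corresponding component of A_1A_2, so A_1A_3 = 3/5·A_1A_2 and the points are collinear.

Yes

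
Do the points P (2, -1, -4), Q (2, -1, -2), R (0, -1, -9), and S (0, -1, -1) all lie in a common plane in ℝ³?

A normal to the plane through P, Q, R is n = PQ × PR = (0, -4, 0).
The plane has equation n·X = 4. For S: n·S = 4.
Equal, so S lies in the plane and all four are coplanar.

Yes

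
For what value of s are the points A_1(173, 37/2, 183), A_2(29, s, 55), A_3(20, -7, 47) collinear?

-11/2

Direction A_1A_3 = (-153, -51/2, -136). From the x-coordinate of A_2, the parameter along the line is τ = (29 − 173)/(-153) = 16/17.
Then s = 37/2 + 16/17·(-51/2) = -11/2.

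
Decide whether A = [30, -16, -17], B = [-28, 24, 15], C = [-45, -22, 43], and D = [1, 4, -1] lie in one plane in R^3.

A normal to the plane through A, B, C is n = AB × AC = (2592, 1080, 3348).
The plane has equation n·P = 3564. For D: n·D = 3564.
Equal, so D lies in the plane and all four are coplanar.

Yes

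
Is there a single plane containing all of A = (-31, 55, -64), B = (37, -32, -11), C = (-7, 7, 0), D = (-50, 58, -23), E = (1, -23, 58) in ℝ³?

Yes

The plane through A, B, C has normal n = AB × AC = (-3024, -3080, -1176) and equation n·P = -392.
Checking the remaining points: n·D = -392, n·E = -392.
All equal -392, so all 5 points lie in one plane.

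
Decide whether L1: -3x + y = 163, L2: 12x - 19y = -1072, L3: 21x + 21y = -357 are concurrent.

Yes

Intersecting L1 and L2: solving the 2×2 system gives (x, y) = (-45, 28).
Substitute into L3: (21)(-45) + (21)(28) = -357.
This equals -357, so (-45, 28) lies on all three lines and they are concurrent.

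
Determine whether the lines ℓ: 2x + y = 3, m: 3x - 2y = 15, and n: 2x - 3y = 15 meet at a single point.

The three lines meet at one point iff the augmented coefficient matrix [aᵢ bᵢ cᵢ] has rank < 3, i.e. its determinant vanishes.
Here the determinant is 0.
It vanishes, so the lines are concurrent at (3, -3).

Yes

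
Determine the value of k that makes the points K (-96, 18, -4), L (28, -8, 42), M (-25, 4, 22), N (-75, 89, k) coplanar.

-25

Normal to plane KLM: n = (-32, 42, 110); plane equation n·P = 3388.
Requiring n·N = 3388: (110)k + (6138) = 3388.
So k = -25.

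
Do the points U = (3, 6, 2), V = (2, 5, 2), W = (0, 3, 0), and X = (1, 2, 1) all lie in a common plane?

The four points are coplanar iff the 3×3 determinant with rows UV, UW, UX is zero.
Rows: (-1, -1, 0), (-3, -3, -2), (-2, -4, -1).
Expanding along the first row: (-1)(-5) − (-1)(-1) + (0)(6) = 4.
Nonzero ⇒ not coplanar.

No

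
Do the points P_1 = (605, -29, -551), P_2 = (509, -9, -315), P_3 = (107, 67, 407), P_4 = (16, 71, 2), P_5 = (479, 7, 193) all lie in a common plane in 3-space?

The plane through P_1, P_2, P_3 has normal n = P_1P_2 × P_1P_3 = (-3496, -25560, 744) and equation n·P = -1783784.
Checking the remaining points: n·P_4 = -1869208, n·P_5 = -1709912.
Since n·P_4 = -1869208 ≠ -1783784, P_4 is off the plane and the points are not all coplanar.

No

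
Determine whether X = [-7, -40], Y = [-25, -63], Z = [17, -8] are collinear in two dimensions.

XY = (-18, -23), XZ = (24, 32).
If collinear, XZ would be a scalar multiple of XY. But (-18)·(32) ≠ (-23)·(24) (difference -24), so they are not parallel; the points are not collinear.

No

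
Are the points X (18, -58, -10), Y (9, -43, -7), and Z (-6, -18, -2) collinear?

Yes

XY = (-9, 15, 3), XZ = (-24, 40, 8).
XY × XZ = (0, 0, 0).
The cross product vanishes, so the three points are collinear.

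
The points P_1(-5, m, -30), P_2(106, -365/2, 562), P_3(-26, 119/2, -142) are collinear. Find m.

21

Direction P_2P_3 = (-132, 242, -704). From the x-coordinate of P_1, the parameter along the line is τ = (-5 − 106)/(-132) = 37/44.
Then m = (-365/2) + 37/44·(242) = 21.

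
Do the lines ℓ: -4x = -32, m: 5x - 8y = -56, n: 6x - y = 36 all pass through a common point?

The three lines meet at one point iff the augmented coefficient matrix [aᵢ bᵢ cᵢ] has rank < 3, i.e. its determinant vanishes.
Here the determinant is 0.
It vanishes, so the lines are concurrent at (8, 12).

Yes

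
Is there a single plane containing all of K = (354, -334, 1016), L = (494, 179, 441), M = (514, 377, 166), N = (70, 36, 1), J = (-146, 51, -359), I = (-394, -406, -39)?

Yes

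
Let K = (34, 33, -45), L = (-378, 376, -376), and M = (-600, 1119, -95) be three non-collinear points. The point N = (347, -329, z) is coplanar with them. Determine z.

Coplanarity requires KL · (KM × KN) = 0.
KL = (-412, 343, -331), KM = (-634, 1086, -50); the triple product is linear in z with coefficient -229970 and constant term 28286310.
Setting it to zero: z = 123.

123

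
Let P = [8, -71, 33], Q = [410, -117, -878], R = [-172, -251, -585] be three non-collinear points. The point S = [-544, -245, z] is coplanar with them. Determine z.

71

A normal to the plane is n = PQ × PR = (-135552, 412416, -80640).
S lies in the plane iff n · PS = 0.
This gives (-80640)z + (5725440) = 0, so z = 71.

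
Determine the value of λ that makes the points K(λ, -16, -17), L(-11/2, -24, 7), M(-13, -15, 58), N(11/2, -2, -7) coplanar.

5/2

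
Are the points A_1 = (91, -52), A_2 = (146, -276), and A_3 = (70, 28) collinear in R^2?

A_1A_2 = (55, -224), A_1A_3 = (-21, 80).
det[A_1A_2; A_1A_3] = (55)(80) − (-224)(-21) = -304.
The determinant is nonzero, so they are not collinear.

No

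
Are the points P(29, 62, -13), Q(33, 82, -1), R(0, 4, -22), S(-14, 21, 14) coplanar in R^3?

Yes

With P as base: PQ = (4, 20, 12), PR = (-29, -58, -9), PS = (-43, -41, 27).
PR × PS = (-1935, 1170, -1305).
PQ · (PR × PS) = 0.
The scalar triple product vanishes, so the four points are coplanar.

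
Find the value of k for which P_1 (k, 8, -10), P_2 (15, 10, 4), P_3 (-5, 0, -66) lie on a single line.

11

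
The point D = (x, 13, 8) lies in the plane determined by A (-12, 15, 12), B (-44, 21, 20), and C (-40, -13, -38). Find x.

-20

A normal to the plane is n = AB × AC = (-76, -1824, 1064).
D lies in the plane iff n · AD = 0.
This gives (-76)x + (-1520) = 0, so x = -20.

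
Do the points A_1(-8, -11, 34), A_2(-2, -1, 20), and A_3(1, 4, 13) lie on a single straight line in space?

Yes

A_1A_2 = (6, 10, -14), A_1A_3 = (9, 15, -21).
Each component of A_1A_3 is 3/2 times the corresponding component of A_1A_2, so A_1A_3 = 3/2·A_1A_2 and the points are collinear.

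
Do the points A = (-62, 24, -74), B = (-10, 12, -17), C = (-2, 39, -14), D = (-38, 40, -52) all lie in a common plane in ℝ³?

A normal to the plane through A, B, C is n = AB × AC = (-1575, 300, 1500).
The plane has equation n·P = -6150. For D: n·D = -6150.
Equal, so D lies in the plane and all four are coplanar.

Yes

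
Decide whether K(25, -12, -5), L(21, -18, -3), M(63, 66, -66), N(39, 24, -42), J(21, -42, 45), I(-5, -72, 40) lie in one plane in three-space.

The plane through K, L, M has normal n = KL × KM = (210, -168, -84) and equation n·P = 7686.
Checking the remaining points: n·N = 7686, n·J = 7686, n·I = 7686.
All equal 7686, so all 6 points lie in one plane.

Yes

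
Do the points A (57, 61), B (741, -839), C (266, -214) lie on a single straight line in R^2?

AB = (684, -900), AC = (209, -275).
Checking proportionality: AC = 11/36·AB, so the vectors are parallel and the points are collinear.

Yes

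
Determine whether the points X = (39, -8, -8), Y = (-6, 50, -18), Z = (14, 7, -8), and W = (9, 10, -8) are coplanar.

With X as base: XY = (-45, 58, -10), XZ = (-25, 15, 0), XW = (-30, 18, 0).
XZ × XW = (0, 0, 0).
XY · (XZ × XW) = 0.
The scalar triple product vanishes, so the four points are coplanar.

Yes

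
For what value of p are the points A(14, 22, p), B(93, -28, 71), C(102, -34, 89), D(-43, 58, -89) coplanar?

Coplanarity ⇔ det[AB; AC; AD] = 0.
Expanding, this is linear in p: (42)p + (966) = 0.
So p = -23.

-23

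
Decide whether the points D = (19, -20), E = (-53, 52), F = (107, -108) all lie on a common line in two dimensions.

DE = (-72, 72), DF = (88, -88).
Twice the signed area of △DEF is (-72)(-88) − (72)(88) = 0.
The triangle is degenerate (zero area), so the points are collinear.

Yes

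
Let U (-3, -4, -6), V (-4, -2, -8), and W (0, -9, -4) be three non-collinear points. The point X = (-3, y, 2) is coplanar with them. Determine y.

-6

Coplanarity requires UV · (UW × UX) = 0.
UV = (-1, 2, -2), UW = (3, -5, 2); the triple product is linear in y with coefficient -4 and constant term -24.
Setting it to zero: y = -6.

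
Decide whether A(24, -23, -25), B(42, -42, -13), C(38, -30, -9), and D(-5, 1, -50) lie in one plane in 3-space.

Yes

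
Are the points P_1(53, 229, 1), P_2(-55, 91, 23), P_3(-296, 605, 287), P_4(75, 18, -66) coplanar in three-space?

Yes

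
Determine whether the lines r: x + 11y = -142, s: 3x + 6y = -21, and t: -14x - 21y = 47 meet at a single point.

Intersecting r and s: solving the 2×2 system gives (x, y) = (23, -15).
Substitute into t: (-14)(23) + (-21)(-15) = -7.
But t requires 47 ≠ -7, so the three lines have no common point.

No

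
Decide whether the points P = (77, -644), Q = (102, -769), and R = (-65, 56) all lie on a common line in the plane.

PQ = (25, -125), PR = (-142, 700).
Twice the signed area of △PQR is (25)(700) − (-125)(-142) = -250.
The area is nonzero, so the three points are not collinear.

No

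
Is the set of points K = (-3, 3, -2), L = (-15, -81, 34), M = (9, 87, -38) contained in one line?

KL = (-12, -84, 36), KM = (12, 84, -36).
Each component of KM is -1 times the corresponding component of KL, so KM = -1·KL and the points are collinear.

Yes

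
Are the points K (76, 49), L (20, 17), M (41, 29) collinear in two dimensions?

KL = (-56, -32), KM = (-35, -20).
Twice the signed area of △KLM is (-56)(-20) − (-32)(-35) = 0.
The triangle is degenerate (zero area), so the points are collinear.

Yes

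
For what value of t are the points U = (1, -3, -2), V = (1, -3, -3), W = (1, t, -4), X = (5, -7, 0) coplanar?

-3

Coplanarity ⇔ det[UV; UW; UX] = 0.
Expanding, this is linear in t: (4)t + (12) = 0.
So t = -3.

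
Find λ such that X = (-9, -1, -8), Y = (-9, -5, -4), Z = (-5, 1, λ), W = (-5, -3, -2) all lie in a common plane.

-6

Normal to plane XYW: n = (-16, 16, 16); plane equation n·P = 0.
Requiring n·Z = 0: (16)λ + (96) = 0.
So λ = -6.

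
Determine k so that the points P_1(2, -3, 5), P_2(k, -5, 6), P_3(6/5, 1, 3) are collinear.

Collinearity requires P_1P_2 × P_1P_3 = 0; each component is linear in k.
The y-component gives (2)k + (-24/5) = 0, so k = 12/5.
The remaining components then also vanish.

12/5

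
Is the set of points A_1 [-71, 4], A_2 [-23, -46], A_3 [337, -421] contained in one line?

Yes

A_1A_2 = (48, -50), A_1A_3 = (408, -425).
det[A_1A_2; A_1A_3] = (48)(-425) − (-50)(408) = 0.
The determinant is zero, so the points are collinear.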